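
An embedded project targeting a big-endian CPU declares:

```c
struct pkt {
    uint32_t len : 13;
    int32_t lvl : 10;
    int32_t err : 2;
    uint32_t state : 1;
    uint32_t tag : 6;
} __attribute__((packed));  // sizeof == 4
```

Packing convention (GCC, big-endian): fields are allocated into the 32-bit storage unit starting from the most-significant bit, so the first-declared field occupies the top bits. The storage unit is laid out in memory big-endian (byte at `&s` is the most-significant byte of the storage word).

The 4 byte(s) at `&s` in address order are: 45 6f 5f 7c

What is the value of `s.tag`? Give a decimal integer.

60

[0]=0x45 [1]=0x6f [2]=0x5f [3]=0x7c (big-endian) → word 0x456f5f7c
len:13 @ bit 19 → (0x456f5f7c>>19)&0x1fff = 0x8ad
lvl:10 @ bit 9 → (0x456f5f7c>>9)&0x3ff = 0x3af
err:2 @ bit 7 → (0x456f5f7c>>7)&0x3 = 0x2
state:1 @ bit 6 → (0x456f5f7c>>6)&0x1 = 0x1
tag:6 @ bit 0 → (0x456f5f7c>>0)&0x3f = 0x3c  ←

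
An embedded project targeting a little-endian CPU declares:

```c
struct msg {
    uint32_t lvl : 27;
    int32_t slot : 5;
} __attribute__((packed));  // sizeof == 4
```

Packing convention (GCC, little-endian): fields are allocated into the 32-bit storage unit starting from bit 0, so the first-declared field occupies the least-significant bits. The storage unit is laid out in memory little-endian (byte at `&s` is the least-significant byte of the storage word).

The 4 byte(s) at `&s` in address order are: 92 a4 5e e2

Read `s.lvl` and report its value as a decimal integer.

39756946

[0]=0x92 [1]=0xa4 [2]=0x5e [3]=0xe2 (little-endian) → word 0xe25ea492
lvl:27 @ bit 0 → (0xe25ea492>>0)&0x7ffffff = 0x25ea492  ←
slot:5 @ bit 27 → (0xe25ea492>>27)&0x1f = 0x1c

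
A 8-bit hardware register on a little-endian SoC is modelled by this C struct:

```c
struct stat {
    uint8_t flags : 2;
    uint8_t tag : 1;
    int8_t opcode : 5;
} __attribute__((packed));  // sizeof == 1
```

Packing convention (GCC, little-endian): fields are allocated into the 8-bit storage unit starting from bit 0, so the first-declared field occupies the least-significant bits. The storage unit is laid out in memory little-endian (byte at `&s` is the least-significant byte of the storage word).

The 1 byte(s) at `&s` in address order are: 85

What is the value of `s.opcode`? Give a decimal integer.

-16

[0]=0x85 (little-endian) → word 0x85
flags:2 @ bit 0 → (0x85>>0)&0x3 = 0x1
tag:1 @ bit 2 → (0x85>>2)&0x1 = 0x1
opcode:5 @ bit 3 → (0x85>>3)&0x1f = 0x10  ←
opcode signed 5b, MSB=1: 16 - 32 = -16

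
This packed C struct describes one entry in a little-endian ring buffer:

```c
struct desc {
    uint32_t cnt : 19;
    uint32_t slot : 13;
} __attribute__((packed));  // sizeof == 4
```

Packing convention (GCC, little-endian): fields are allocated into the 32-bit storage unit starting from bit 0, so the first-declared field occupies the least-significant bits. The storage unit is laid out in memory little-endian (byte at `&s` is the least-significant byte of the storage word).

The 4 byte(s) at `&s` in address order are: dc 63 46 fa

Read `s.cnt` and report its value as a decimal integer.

[0]=0xdc [1]=0x63 [2]=0x46 [3]=0xfa (little-endian) → word 0xfa4663dc
cnt:19 @ bit 0 → (0xfa4663dc>>0)&0x7ffff = 0x663dc  ←
slot:13 @ bit 19 → (0xfa4663dc>>19)&0x1fff = 0x1f48

418780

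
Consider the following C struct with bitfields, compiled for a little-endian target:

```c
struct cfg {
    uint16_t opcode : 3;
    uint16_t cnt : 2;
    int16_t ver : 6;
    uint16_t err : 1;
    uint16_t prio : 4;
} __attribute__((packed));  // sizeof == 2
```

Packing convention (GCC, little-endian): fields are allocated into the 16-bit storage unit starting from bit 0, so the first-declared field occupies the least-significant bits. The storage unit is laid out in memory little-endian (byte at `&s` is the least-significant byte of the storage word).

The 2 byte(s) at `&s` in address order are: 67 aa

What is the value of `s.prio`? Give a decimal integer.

[0]=0x67 [1]=0xaa (little-endian) → word 0xaa67
opcode [0+:3] = (word>>0) & 0x7 = 7
cnt [3+:2] = (word>>3) & 0x3 = 0
ver [5+:6] = (word>>5) & 0x3f = 19
err [11+:1] = (word>>11) & 0x1 = 1
prio [12+:4] = (word>>12) & 0xf = 10  ←

10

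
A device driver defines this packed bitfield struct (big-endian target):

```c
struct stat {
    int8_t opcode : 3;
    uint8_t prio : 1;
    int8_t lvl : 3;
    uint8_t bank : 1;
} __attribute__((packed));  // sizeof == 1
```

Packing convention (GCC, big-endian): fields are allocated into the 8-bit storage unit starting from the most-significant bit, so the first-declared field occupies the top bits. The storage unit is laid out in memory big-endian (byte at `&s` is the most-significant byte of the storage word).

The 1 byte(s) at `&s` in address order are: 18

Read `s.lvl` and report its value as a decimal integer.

[0]=0x18 (big-endian) → word 0x18
opcode:3 @ bit 5 → (0x18>>5)&0x7 = 0x0
prio:1 @ bit 4 → (0x18>>4)&0x1 = 0x1
lvl:3 @ bit 1 → (0x18>>1)&0x7 = 0x4  ←
bank:1 @ bit 0 → (0x18>>0)&0x1 = 0x0
lvl signed 3b, MSB=1: 4 - 8 = -4

-4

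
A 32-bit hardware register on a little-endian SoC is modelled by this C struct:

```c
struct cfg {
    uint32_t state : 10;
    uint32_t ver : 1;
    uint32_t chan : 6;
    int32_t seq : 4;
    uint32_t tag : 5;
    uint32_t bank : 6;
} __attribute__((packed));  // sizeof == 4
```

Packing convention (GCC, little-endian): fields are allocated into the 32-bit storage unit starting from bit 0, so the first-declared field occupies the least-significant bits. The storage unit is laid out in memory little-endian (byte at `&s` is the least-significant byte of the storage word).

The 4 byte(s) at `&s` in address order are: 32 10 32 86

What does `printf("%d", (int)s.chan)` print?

2

[0]=0x32 [1]=0x10 [2]=0x32 [3]=0x86 (little-endian) → word 0x86321032
state [0+:10] = (word>>0) & 0x3ff = 50
ver [10+:1] = (word>>10) & 0x1 = 0
chan [11+:6] = (word>>11) & 0x3f = 2  ←
seq [17+:4] = (word>>17) & 0xf = 9
tag [21+:5] = (word>>21) & 0x1f = 17
bank [26+:6] = (word>>26) & 0x3f = 33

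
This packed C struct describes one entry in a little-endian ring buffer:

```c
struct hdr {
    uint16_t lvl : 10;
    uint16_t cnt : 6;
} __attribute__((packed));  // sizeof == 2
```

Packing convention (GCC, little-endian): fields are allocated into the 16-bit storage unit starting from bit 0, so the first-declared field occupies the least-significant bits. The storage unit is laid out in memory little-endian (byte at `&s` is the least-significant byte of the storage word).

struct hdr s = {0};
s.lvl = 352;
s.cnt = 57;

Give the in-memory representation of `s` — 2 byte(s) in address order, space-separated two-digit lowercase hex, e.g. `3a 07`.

60 e5

lvl (10b) val=352 bits=0x160 at bit 0: 0x0160
cnt (6b) val=57 bits=0x39 at bit 10: 0xe560
word = 0xe560 → little-endian bytes:
  [0]=0x60  [1]=0xe5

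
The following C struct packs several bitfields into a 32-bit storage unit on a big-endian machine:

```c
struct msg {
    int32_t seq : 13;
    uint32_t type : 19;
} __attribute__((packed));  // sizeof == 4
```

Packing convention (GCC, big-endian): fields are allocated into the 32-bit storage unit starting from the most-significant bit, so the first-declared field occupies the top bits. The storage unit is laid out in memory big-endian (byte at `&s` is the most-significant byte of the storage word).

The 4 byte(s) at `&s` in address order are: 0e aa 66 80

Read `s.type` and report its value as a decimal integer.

[0]=0x0e [1]=0xaa [2]=0x66 [3]=0x80 (big-endian) → word 0x0eaa6680
seq [19+:13] = (word>>19) & 0x1fff = 469
type [0+:19] = (word>>0) & 0x7ffff = 157312  ←

157312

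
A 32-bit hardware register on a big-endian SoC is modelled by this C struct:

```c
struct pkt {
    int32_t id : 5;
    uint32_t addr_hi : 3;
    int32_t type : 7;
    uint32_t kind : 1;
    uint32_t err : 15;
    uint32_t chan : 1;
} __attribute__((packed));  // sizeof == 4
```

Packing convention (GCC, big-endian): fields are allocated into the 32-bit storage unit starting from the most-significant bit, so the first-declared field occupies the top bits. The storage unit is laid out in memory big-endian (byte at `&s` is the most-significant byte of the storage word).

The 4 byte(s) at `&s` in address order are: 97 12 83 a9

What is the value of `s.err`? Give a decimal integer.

16852

[0]=0x97 [1]=0x12 [2]=0x83 [3]=0xa9 (big-endian) → word 0x971283a9
id [27+:5] = (word>>27) & 0x1f = 18
addr_hi [24+:3] = (word>>24) & 0x7 = 7
type [17+:7] = (word>>17) & 0x7f = 9
kind [16+:1] = (word>>16) & 0x1 = 0
err [1+:15] = (word>>1) & 0x7fff = 16852  ←
chan [0+:1] = (word>>0) & 0x1 = 1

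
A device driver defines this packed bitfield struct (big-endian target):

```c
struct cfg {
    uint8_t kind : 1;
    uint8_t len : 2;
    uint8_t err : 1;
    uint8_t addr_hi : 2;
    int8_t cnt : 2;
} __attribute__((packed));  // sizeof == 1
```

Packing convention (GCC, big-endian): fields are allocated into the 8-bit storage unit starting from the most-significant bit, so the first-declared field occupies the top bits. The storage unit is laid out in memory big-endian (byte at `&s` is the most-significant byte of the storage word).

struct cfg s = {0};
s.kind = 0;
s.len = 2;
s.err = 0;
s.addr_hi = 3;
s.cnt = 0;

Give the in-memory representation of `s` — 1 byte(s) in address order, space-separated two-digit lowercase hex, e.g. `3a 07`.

4c

[7+:1] kind=0 & 0x1 = 0x0; word=0x00
[5+:2] len=2 & 0x3 = 0x2; word=0x40
[4+:1] err=0 & 0x1 = 0x0; word=0x40
[2+:2] addr_hi=3 & 0x3 = 0x3; word=0x4c
[0+:2] cnt=0 & 0x3 = 0x0; word=0x4c
word = 0x4c → big-endian bytes:
  [0]=0x4c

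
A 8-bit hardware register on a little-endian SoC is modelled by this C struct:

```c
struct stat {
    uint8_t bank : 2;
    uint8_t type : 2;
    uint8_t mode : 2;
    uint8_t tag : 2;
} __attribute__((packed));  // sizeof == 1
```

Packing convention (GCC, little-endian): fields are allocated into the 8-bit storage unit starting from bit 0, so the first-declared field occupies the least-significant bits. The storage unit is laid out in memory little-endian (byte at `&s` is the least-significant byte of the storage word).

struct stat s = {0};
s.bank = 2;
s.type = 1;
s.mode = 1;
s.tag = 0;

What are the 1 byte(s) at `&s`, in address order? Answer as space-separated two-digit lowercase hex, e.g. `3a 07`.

16

bank (2b) val=2 bits=0x2 at bit 0: 0x02
type (2b) val=1 bits=0x1 at bit 2: 0x06
mode (2b) val=1 bits=0x1 at bit 4: 0x16
tag (2b) val=0 bits=0x0 at bit 6: 0x16
word = 0x16 → little-endian bytes:
  [0]=0x16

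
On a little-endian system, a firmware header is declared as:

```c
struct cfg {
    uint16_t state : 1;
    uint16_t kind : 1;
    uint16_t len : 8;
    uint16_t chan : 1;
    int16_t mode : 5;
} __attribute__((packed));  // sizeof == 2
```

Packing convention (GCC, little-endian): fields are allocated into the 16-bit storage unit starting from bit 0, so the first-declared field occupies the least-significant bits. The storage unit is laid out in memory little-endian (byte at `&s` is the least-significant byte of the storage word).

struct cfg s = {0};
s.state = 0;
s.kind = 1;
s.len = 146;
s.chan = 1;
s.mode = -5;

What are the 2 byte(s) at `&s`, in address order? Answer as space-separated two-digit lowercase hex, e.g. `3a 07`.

[0+:1] state=0 & 0x1 = 0x0; word=0x0000
[1+:1] kind=1 & 0x1 = 0x1; word=0x0002
[2+:8] len=146 & 0xff = 0x92; word=0x024a
[10+:1] chan=1 & 0x1 = 0x1; word=0x064a
[11+:5] mode=-5 & 0x1f = 0x1b; word=0xde4a
word = 0xde4a → little-endian bytes:
  [0]=0x4a  [1]=0xde

4a de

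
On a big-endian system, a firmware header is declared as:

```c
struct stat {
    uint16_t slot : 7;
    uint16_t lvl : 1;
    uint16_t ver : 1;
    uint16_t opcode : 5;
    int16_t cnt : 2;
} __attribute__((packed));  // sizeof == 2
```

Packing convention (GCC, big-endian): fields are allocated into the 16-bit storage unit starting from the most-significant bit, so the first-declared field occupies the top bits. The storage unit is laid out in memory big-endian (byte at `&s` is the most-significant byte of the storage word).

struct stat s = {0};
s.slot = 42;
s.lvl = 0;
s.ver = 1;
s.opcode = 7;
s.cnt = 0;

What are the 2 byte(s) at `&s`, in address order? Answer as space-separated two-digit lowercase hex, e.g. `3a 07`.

54 9c

slot (7b) val=42 bits=0x2a at bit 9: 0x5400
lvl (1b) val=0 bits=0x0 at bit 8: 0x5400
ver (1b) val=1 bits=0x1 at bit 7: 0x5480
opcode (5b) val=7 bits=0x7 at bit 2: 0x549c
cnt (2b) val=0 bits=0x0 at bit 0: 0x549c
word = 0x549c → big-endian bytes:
  [0]=0x54  [1]=0x9c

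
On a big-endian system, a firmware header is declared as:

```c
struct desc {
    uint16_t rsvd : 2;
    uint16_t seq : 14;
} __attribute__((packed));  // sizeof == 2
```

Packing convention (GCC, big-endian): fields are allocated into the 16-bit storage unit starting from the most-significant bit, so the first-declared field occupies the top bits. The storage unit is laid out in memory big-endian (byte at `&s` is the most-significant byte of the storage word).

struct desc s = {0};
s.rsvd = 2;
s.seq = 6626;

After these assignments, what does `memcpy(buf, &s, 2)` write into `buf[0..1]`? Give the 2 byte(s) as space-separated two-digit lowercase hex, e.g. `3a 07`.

99 e2

rsvd:2 = 2 → 0x2 << 14 → word 0x8000
seq:14 = 6626 → 0x19e2 << 0 → word 0x99e2
word = 0x99e2 → big-endian bytes:
  [0]=0x99  [1]=0xe2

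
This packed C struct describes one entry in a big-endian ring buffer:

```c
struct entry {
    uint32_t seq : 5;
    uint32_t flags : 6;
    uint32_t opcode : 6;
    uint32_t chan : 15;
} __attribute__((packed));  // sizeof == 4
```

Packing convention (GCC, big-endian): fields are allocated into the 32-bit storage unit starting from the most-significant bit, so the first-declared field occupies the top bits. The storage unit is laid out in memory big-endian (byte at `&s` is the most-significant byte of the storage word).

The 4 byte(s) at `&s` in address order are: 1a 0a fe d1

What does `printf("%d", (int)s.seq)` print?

3

[0]=0x1a [1]=0x0a [2]=0xfe [3]=0xd1 (big-endian) → word 0x1a0afed1
seq:5 @ bit 27 → (0x1a0afed1>>27)&0x1f = 0x3  ←
flags:6 @ bit 21 → (0x1a0afed1>>21)&0x3f = 0x10
opcode:6 @ bit 15 → (0x1a0afed1>>15)&0x3f = 0x15
chan:15 @ bit 0 → (0x1a0afed1>>0)&0x7fff = 0x7ed1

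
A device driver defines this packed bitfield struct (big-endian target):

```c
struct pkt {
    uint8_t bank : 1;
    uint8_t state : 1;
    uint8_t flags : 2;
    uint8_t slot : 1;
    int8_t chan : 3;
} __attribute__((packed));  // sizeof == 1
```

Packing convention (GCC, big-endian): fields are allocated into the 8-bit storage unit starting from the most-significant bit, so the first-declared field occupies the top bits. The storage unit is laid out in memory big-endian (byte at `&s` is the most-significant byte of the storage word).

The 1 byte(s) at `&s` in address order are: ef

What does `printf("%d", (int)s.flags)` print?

[0]=0xef (big-endian) → word 0xef
bank:1 @ bit 7 → (0xef>>7)&0x1 = 0x1
state:1 @ bit 6 → (0xef>>6)&0x1 = 0x1
flags:2 @ bit 4 → (0xef>>4)&0x3 = 0x2  ←
slot:1 @ bit 3 → (0xef>>3)&0x1 = 0x1
chan:3 @ bit 0 → (0xef>>0)&0x7 = 0x7

2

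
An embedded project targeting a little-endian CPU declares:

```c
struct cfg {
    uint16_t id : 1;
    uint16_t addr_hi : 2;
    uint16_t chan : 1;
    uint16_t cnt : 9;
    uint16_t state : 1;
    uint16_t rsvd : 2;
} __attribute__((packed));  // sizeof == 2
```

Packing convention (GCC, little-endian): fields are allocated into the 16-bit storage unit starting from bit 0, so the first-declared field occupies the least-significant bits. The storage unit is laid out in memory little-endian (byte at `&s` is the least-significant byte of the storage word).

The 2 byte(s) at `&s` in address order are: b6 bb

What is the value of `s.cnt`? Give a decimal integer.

[0]=0xb6 [1]=0xbb (little-endian) → word 0xbbb6
id [0+:1] = (word>>0) & 0x1 = 0
addr_hi [1+:2] = (word>>1) & 0x3 = 3
chan [3+:1] = (word>>3) & 0x1 = 0
cnt [4+:9] = (word>>4) & 0x1ff = 443  ←
state [13+:1] = (word>>13) & 0x1 = 1
rsvd [14+:2] = (word>>14) & 0x3 = 2

443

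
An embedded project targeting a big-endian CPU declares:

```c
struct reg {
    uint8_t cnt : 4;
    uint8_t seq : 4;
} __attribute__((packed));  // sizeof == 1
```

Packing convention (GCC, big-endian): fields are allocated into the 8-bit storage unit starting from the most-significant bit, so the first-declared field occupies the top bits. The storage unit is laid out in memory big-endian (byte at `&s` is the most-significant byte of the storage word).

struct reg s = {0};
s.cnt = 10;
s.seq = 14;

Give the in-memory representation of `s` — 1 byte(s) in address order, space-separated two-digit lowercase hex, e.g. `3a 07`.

cnt:4 = 10 → 0xa << 4 → word 0xa0
seq:4 = 14 → 0xe << 0 → word 0xae
word = 0xae → big-endian bytes:
  [0]=0xae

ae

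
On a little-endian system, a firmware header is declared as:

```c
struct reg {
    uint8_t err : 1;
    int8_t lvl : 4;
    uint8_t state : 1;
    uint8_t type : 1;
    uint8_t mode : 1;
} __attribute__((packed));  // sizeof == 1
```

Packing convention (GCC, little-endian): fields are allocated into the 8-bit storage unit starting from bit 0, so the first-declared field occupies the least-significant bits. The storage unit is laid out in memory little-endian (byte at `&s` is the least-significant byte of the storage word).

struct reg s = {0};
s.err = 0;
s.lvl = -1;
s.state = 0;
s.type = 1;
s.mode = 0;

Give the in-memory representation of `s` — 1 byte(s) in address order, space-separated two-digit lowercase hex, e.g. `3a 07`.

5e

[0+:1] err=0 & 0x1 = 0x0; word=0x00
[1+:4] lvl=-1 & 0xf = 0xf; word=0x1e
[5+:1] state=0 & 0x1 = 0x0; word=0x1e
[6+:1] type=1 & 0x1 = 0x1; word=0x5e
[7+:1] mode=0 & 0x1 = 0x0; word=0x5e
word = 0x5e → little-endian bytes:
  [0]=0x5e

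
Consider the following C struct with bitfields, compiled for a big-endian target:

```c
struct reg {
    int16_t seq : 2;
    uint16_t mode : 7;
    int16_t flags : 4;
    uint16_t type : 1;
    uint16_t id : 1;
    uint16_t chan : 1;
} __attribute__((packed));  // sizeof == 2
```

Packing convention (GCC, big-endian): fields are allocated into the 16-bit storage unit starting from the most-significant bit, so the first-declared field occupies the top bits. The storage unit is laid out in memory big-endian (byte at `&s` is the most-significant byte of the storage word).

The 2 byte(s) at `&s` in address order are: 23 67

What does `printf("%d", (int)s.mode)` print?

70

[0]=0x23 [1]=0x67 (big-endian) → word 0x2367
seq [14+:2] = (word>>14) & 0x3 = 0
mode [7+:7] = (word>>7) & 0x7f = 70  ←
flags [3+:4] = (word>>3) & 0xf = 12
type [2+:1] = (word>>2) & 0x1 = 1
id [1+:1] = (word>>1) & 0x1 = 1
chan [0+:1] = (word>>0) & 0x1 = 1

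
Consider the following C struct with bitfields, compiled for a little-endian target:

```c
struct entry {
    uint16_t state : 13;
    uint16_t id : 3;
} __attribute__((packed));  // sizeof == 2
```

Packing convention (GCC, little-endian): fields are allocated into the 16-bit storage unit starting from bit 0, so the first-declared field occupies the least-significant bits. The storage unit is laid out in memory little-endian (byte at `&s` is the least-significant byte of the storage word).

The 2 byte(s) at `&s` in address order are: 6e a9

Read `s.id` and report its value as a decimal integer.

[0]=0x6e [1]=0xa9 (little-endian) → word 0xa96e
state:13 @ bit 0 → (0xa96e>>0)&0x1fff = 0x96e
id:3 @ bit 13 → (0xa96e>>13)&0x7 = 0x5  ←

5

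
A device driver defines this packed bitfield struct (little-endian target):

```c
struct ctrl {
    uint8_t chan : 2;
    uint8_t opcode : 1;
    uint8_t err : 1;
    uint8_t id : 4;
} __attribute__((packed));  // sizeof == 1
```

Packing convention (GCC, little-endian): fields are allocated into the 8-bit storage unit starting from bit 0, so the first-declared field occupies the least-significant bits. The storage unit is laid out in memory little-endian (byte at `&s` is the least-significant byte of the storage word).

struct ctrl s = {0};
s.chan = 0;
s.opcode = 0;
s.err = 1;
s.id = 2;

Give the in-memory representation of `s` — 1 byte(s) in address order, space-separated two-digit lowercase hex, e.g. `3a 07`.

[0+:2] chan=0 & 0x3 = 0x0; word=0x00
[2+:1] opcode=0 & 0x1 = 0x0; word=0x00
[3+:1] err=1 & 0x1 = 0x1; word=0x08
[4+:4] id=2 & 0xf = 0x2; word=0x28
word = 0x28 → little-endian bytes:
  [0]=0x28

28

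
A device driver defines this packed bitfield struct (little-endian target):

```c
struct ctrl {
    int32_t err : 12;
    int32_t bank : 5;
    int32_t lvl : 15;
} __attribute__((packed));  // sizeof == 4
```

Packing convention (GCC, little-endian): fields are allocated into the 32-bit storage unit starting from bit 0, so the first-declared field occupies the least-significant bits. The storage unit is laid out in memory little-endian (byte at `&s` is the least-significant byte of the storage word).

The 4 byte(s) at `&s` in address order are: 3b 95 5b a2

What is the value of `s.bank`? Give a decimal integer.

[0]=0x3b [1]=0x95 [2]=0x5b [3]=0xa2 (little-endian) → word 0xa25b953b
err:12 @ bit 0 → (0xa25b953b>>0)&0xfff = 0x53b
bank:5 @ bit 12 → (0xa25b953b>>12)&0x1f = 0x19  ←
lvl:15 @ bit 17 → (0xa25b953b>>17)&0x7fff = 0x512d
bank signed 5b, MSB=1: 25 - 32 = -7

-7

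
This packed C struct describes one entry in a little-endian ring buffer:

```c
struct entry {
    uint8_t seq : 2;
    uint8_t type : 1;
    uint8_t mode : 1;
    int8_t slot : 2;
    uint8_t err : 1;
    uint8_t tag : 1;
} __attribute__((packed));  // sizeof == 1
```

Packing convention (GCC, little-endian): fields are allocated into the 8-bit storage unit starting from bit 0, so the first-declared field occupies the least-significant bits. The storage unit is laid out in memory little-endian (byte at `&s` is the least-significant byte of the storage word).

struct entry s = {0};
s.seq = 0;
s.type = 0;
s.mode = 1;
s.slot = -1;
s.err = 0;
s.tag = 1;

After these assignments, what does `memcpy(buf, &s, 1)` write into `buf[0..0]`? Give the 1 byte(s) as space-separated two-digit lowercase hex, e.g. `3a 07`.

b8

seq:2 = 0 → 0x0 << 0 → word 0x00
type:1 = 0 → 0x0 << 2 → word 0x00
mode:1 = 1 → 0x1 << 3 → word 0x08
slot:2 = -1 → 0x3 << 4 → word 0x38
err:1 = 0 → 0x0 << 6 → word 0x38
tag:1 = 1 → 0x1 << 7 → word 0xb8
word = 0xb8 → little-endian bytes:
  [0]=0xb8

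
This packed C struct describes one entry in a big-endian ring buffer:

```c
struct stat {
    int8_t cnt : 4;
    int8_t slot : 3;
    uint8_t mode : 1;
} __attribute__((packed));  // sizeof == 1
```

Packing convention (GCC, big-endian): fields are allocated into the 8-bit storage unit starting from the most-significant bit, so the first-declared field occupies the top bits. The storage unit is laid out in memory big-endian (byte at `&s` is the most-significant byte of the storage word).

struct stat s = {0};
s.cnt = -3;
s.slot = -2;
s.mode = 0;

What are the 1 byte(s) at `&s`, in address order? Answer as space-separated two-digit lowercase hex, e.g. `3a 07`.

dc

cnt:4 = -3 → 0xd << 4 → word 0xd0
slot:3 = -2 → 0x6 << 1 → word 0xdc
mode:1 = 0 → 0x0 << 0 → word 0xdc
word = 0xdc → big-endian bytes:
  [0]=0xdc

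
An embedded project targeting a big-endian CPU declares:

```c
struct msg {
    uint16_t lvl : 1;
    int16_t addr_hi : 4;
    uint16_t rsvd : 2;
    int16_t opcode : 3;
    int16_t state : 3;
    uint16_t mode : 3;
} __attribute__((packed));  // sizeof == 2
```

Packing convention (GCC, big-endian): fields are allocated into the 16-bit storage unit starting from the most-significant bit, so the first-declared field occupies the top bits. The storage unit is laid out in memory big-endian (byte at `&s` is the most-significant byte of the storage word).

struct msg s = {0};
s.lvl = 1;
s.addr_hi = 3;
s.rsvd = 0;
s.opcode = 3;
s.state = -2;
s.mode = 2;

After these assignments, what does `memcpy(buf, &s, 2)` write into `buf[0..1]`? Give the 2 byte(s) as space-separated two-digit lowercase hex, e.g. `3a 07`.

98 f2

lvl:1 = 1 → 0x1 << 15 → word 0x8000
addr_hi:4 = 3 → 0x3 << 11 → word 0x9800
rsvd:2 = 0 → 0x0 << 9 → word 0x9800
opcode:3 = 3 → 0x3 << 6 → word 0x98c0
state:3 = -2 → 0x6 << 3 → word 0x98f0
mode:3 = 2 → 0x2 << 0 → word 0x98f2
word = 0x98f2 → big-endian bytes:
  [0]=0x98  [1]=0xf2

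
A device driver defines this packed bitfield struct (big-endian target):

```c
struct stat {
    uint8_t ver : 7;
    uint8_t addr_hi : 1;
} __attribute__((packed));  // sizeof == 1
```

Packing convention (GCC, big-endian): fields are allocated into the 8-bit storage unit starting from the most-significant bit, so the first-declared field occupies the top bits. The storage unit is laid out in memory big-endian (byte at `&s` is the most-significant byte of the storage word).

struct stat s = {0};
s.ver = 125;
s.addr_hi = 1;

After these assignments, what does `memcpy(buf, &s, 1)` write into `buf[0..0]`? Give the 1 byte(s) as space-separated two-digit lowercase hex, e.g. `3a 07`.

fb

ver (7b) val=125 bits=0x7d at bit 1: 0xfa
addr_hi (1b) val=1 bits=0x1 at bit 0: 0xfb
word = 0xfb → big-endian bytes:
  [0]=0xfb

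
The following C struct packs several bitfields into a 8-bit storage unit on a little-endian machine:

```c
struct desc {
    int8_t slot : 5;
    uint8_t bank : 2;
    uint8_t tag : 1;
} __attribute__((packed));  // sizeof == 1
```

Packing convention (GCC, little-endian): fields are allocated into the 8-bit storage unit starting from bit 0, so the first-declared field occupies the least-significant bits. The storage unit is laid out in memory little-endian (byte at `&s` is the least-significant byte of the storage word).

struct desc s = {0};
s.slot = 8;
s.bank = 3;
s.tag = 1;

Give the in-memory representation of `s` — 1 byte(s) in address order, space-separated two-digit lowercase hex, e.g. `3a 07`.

slot:5 = 8 → 0x8 << 0 → word 0x08
bank:2 = 3 → 0x3 << 5 → word 0x68
tag:1 = 1 → 0x1 << 7 → word 0xe8
word = 0xe8 → little-endian bytes:
  [0]=0xe8

e8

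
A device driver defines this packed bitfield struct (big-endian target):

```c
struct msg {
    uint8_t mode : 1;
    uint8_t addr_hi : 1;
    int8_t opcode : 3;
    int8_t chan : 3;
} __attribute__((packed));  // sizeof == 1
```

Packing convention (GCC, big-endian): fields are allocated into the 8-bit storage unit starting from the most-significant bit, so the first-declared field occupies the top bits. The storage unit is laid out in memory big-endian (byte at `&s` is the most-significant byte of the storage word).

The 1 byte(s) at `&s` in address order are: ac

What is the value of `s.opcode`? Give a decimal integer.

-3

[0]=0xac (big-endian) → word 0xac
mode [7+:1] = (word>>7) & 0x1 = 1
addr_hi [6+:1] = (word>>6) & 0x1 = 0
opcode [3+:3] = (word>>3) & 0x7 = 5  ←
chan [0+:3] = (word>>0) & 0x7 = 4
opcode signed 3b, MSB=1: 5 - 8 = -3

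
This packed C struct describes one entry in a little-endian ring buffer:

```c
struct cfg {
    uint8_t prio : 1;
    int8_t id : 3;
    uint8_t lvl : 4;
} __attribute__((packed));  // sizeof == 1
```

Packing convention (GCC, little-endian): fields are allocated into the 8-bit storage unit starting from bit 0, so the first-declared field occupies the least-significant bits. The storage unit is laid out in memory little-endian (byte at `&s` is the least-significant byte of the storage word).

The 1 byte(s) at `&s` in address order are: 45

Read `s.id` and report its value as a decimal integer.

[0]=0x45 (little-endian) → word 0x45
prio [0+:1] = (word>>0) & 0x1 = 1
id [1+:3] = (word>>1) & 0x7 = 2  ←
lvl [4+:4] = (word>>4) & 0xf = 4
id signed 3b, MSB=0: value = 2

2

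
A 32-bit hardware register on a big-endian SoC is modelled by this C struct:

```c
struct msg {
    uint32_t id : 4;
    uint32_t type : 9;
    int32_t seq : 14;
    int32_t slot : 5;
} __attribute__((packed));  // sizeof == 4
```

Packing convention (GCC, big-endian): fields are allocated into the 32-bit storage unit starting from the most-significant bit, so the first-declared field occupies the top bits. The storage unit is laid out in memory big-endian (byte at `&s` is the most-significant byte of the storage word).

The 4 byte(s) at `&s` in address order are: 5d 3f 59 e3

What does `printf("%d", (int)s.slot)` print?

3

[0]=0x5d [1]=0x3f [2]=0x59 [3]=0xe3 (big-endian) → word 0x5d3f59e3
id:4 @ bit 28 → (0x5d3f59e3>>28)&0xf = 0x5
type:9 @ bit 19 → (0x5d3f59e3>>19)&0x1ff = 0x1a7
seq:14 @ bit 5 → (0x5d3f59e3>>5)&0x3fff = 0x3acf
slot:5 @ bit 0 → (0x5d3f59e3>>0)&0x1f = 0x3  ←
slot signed 5b, MSB=0: value = 3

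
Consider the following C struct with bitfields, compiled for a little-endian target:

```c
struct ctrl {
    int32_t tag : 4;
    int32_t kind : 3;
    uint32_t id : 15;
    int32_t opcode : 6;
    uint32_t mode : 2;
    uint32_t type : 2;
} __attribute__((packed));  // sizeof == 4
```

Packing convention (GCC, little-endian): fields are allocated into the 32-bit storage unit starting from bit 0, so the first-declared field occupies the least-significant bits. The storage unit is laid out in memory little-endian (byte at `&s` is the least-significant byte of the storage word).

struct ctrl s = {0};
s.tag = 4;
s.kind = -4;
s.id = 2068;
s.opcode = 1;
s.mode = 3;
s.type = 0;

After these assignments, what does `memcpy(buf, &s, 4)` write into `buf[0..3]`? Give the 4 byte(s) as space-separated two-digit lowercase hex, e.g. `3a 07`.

44 0a 44 30

tag:4 = 4 → 0x4 << 0 → word 0x00000004
kind:3 = -4 → 0x4 << 4 → word 0x00000044
id:15 = 2068 → 0x814 << 7 → word 0x00040a44
opcode:6 = 1 → 0x1 << 22 → word 0x00440a44
mode:2 = 3 → 0x3 << 28 → word 0x30440a44
type:2 = 0 → 0x0 << 30 → word 0x30440a44
word = 0x30440a44 → little-endian bytes:
  [0]=0x44  [1]=0x0a  [2]=0x44  [3]=0x30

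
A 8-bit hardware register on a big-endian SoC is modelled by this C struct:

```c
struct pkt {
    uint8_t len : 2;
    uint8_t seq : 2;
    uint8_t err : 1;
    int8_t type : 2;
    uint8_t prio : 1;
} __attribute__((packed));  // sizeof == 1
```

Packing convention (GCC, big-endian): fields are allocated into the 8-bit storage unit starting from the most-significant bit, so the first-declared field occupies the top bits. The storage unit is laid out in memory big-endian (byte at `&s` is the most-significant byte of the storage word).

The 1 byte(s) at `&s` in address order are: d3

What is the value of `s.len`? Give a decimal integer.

[0]=0xd3 (big-endian) → word 0xd3
len:2 @ bit 6 → (0xd3>>6)&0x3 = 0x3  ←
seq:2 @ bit 4 → (0xd3>>4)&0x3 = 0x1
err:1 @ bit 3 → (0xd3>>3)&0x1 = 0x0
type:2 @ bit 1 → (0xd3>>1)&0x3 = 0x1
prio:1 @ bit 0 → (0xd3>>0)&0x1 = 0x1

3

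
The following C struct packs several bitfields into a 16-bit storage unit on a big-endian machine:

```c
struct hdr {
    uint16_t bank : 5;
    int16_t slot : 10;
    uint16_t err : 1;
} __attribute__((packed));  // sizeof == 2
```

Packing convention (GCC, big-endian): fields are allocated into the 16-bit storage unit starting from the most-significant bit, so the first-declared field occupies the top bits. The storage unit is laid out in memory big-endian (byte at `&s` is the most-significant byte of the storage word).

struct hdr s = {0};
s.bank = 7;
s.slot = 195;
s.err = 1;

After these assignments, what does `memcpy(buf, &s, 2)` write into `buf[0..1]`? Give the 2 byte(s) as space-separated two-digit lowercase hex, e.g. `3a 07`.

bank (5b) val=7 bits=0x7 at bit 11: 0x3800
slot (10b) val=195 bits=0xc3 at bit 1: 0x3986
err (1b) val=1 bits=0x1 at bit 0: 0x3987
word = 0x3987 → big-endian bytes:
  [0]=0x39  [1]=0x87

39 87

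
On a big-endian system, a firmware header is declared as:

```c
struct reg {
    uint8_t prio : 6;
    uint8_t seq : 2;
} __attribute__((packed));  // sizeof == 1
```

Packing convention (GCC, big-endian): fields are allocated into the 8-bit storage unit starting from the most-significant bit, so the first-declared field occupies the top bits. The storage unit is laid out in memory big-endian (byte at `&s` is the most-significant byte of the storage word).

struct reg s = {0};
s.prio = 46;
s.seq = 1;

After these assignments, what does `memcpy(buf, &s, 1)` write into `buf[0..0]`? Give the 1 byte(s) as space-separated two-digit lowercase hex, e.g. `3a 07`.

b9

prio (6b) val=46 bits=0x2e at bit 2: 0xb8
seq (2b) val=1 bits=0x1 at bit 0: 0xb9
word = 0xb9 → big-endian bytes:
  [0]=0xb9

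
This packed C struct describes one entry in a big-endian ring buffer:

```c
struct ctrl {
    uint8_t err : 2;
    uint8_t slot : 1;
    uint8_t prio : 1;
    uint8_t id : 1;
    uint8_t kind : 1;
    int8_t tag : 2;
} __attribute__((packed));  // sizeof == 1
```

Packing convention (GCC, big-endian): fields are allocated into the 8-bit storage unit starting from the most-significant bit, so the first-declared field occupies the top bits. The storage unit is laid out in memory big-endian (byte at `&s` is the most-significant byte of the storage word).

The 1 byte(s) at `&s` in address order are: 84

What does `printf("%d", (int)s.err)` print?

[0]=0x84 (big-endian) → word 0x84
err:2 @ bit 6 → (0x84>>6)&0x3 = 0x2  ←
slot:1 @ bit 5 → (0x84>>5)&0x1 = 0x0
prio:1 @ bit 4 → (0x84>>4)&0x1 = 0x0
id:1 @ bit 3 → (0x84>>3)&0x1 = 0x0
kind:1 @ bit 2 → (0x84>>2)&0x1 = 0x1
tag:2 @ bit 0 → (0x84>>0)&0x3 = 0x0

2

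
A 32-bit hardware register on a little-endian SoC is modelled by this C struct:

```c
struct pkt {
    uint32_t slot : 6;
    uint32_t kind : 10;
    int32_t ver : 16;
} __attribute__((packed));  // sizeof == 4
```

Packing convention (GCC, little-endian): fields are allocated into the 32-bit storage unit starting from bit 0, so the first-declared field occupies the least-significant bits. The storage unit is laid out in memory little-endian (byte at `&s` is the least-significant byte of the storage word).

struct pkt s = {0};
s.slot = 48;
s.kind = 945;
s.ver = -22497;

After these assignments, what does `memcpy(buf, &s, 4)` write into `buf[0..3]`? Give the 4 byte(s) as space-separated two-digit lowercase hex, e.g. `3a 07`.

70 ec 1f a8

[0+:6] slot=48 & 0x3f = 0x30; word=0x00000030
[6+:10] kind=945 & 0x3ff = 0x3b1; word=0x0000ec70
[16+:16] ver=-22497 & 0xffff = 0xa81f; word=0xa81fec70
word = 0xa81fec70 → little-endian bytes:
  [0]=0x70  [1]=0xec  [2]=0x1f  [3]=0xa8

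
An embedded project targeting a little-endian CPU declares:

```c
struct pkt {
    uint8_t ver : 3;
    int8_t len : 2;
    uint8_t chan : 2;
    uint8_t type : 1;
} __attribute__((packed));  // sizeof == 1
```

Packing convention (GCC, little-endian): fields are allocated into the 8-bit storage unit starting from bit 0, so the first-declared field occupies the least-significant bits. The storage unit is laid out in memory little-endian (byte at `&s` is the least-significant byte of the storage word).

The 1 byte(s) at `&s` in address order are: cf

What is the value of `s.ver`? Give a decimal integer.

[0]=0xcf (little-endian) → word 0xcf
ver:3 @ bit 0 → (0xcf>>0)&0x7 = 0x7  ←
len:2 @ bit 3 → (0xcf>>3)&0x3 = 0x1
chan:2 @ bit 5 → (0xcf>>5)&0x3 = 0x2
type:1 @ bit 7 → (0xcf>>7)&0x1 = 0x1

7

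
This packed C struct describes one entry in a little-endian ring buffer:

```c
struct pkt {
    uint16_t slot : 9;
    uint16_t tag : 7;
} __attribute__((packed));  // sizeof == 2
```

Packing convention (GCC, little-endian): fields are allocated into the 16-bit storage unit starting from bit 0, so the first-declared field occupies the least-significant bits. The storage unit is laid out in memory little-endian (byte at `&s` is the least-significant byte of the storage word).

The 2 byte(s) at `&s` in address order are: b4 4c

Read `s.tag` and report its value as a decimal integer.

38

[0]=0xb4 [1]=0x4c (little-endian) → word 0x4cb4
slot:9 @ bit 0 → (0x4cb4>>0)&0x1ff = 0xb4
tag:7 @ bit 9 → (0x4cb4>>9)&0x7f = 0x26  ←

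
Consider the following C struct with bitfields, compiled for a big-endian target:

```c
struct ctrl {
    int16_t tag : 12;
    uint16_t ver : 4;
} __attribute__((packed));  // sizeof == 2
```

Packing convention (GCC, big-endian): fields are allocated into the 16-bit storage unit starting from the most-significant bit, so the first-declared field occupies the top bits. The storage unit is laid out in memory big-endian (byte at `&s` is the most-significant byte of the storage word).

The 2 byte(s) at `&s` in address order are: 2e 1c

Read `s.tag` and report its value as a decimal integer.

737

[0]=0x2e [1]=0x1c (big-endian) → word 0x2e1c
tag [4+:12] = (word>>4) & 0xfff = 737  ←
ver [0+:4] = (word>>0) & 0xf = 12
tag signed 12b, MSB=0: value = 737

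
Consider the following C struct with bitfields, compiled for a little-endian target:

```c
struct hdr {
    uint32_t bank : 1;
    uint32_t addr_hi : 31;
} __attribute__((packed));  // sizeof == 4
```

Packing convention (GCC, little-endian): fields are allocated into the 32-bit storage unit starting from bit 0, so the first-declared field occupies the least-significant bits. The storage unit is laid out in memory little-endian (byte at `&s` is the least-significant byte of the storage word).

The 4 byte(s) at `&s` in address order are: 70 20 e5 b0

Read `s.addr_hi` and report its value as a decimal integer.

[0]=0x70 [1]=0x20 [2]=0xe5 [3]=0xb0 (little-endian) → word 0xb0e52070
bank [0+:1] = (word>>0) & 0x1 = 0
addr_hi [1+:31] = (word>>1) & 0x7fffffff = 1483903032  ←

1483903032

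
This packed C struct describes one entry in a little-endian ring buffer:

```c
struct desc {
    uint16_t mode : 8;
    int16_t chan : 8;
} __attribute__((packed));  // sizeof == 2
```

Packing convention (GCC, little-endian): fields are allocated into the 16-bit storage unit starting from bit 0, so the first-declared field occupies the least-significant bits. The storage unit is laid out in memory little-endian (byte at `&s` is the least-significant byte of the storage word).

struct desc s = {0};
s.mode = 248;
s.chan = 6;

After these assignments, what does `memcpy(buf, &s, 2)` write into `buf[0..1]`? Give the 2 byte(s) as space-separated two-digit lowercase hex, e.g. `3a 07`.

mode (8b) val=248 bits=0xf8 at bit 0: 0x00f8
chan (8b) val=6 bits=0x6 at bit 8: 0x06f8
word = 0x06f8 → little-endian bytes:
  [0]=0xf8  [1]=0x06

f8 06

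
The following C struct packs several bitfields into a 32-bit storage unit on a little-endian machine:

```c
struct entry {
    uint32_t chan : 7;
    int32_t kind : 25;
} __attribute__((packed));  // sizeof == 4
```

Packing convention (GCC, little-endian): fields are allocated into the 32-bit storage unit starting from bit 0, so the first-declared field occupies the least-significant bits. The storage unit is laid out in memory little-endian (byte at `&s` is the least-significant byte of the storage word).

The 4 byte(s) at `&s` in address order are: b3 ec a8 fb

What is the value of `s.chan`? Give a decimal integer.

51

[0]=0xb3 [1]=0xec [2]=0xa8 [3]=0xfb (little-endian) → word 0xfba8ecb3
chan:7 @ bit 0 → (0xfba8ecb3>>0)&0x7f = 0x33  ←
kind:25 @ bit 7 → (0xfba8ecb3>>7)&0x1ffffff = 0x1f751d9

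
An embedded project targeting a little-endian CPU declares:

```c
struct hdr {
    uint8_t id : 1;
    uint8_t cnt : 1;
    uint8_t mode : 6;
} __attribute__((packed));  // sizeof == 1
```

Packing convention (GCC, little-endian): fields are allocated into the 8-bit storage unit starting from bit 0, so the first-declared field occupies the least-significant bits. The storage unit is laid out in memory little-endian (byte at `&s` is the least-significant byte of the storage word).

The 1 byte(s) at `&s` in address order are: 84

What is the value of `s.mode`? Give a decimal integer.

33

[0]=0x84 (little-endian) → word 0x84
id:1 @ bit 0 → (0x84>>0)&0x1 = 0x0
cnt:1 @ bit 1 → (0x84>>1)&0x1 = 0x0
mode:6 @ bit 2 → (0x84>>2)&0x3f = 0x21  ←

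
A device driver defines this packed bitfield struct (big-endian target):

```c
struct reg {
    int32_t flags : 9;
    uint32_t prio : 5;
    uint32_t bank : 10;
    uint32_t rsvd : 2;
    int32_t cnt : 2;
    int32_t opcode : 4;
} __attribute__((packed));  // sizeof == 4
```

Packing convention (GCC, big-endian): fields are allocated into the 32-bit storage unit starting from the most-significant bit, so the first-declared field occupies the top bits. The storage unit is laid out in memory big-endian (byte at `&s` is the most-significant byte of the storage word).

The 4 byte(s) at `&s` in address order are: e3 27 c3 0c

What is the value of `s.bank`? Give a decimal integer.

963

[0]=0xe3 [1]=0x27 [2]=0xc3 [3]=0x0c (big-endian) → word 0xe327c30c
flags [23+:9] = (word>>23) & 0x1ff = 454
prio [18+:5] = (word>>18) & 0x1f = 9
bank [8+:10] = (word>>8) & 0x3ff = 963  ←
rsvd [6+:2] = (word>>6) & 0x3 = 0
cnt [4+:2] = (word>>4) & 0x3 = 0
opcode [0+:4] = (word>>0) & 0xf = 12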